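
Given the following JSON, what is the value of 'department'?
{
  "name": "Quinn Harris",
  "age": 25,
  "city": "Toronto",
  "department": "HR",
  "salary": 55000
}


Looking up field 'department'
Value: HR

HR


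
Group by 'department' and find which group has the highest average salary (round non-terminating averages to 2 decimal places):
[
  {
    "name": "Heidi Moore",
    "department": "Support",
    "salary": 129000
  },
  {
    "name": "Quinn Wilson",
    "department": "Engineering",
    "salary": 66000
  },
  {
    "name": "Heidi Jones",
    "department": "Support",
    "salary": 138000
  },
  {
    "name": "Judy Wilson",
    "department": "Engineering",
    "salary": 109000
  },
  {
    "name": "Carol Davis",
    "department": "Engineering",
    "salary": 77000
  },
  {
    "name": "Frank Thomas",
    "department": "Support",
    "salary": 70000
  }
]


Group by: department

Groups:
  Engineering: 3 people, avg salary = 252000/3 = $84000
  Support: 3 people, avg salary = 337000/3 ≈ $112333.33

Highest average salary: Support (≈$112333.33)

Support (≈$112333.33)


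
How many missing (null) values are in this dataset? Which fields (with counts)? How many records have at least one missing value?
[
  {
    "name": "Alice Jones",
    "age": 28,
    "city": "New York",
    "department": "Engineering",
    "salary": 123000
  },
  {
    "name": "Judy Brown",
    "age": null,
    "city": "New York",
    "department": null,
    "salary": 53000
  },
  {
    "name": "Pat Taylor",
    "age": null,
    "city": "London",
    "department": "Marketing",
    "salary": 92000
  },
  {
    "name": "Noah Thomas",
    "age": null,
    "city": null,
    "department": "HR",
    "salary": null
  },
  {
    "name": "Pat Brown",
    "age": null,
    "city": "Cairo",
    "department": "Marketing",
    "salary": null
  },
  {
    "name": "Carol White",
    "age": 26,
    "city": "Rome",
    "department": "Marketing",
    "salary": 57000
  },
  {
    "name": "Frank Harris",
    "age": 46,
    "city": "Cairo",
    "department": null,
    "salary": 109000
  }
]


Checking for missing (null) values in 7 records:

  Alice Jones: complete
  Judy Brown: age, department
  Pat Taylor: age
  Noah Thomas: age, city, salary
  Pat Brown: age, salary
  Carol White: complete
  Frank Harris: department

Per field:
  name: 0 missing
  age: 4 missing
  city: 1 missing
  department: 2 missing
  salary: 2 missing

Total missing values: 9
Records with any missing: 5

9 missing values (age: 4, city: 1, department: 2, salary: 2); 5 incomplete records


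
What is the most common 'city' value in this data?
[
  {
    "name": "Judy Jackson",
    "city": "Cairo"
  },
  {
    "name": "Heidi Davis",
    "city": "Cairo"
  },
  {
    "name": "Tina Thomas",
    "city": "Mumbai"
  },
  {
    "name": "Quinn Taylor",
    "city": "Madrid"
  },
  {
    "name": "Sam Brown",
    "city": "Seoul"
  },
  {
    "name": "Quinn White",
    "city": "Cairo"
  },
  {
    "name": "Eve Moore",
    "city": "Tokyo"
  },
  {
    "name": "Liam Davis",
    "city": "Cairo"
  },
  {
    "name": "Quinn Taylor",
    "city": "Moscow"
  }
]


Counting 'city' values across 9 records:

  Cairo: 4 ####
  Mumbai: 1 #
  Madrid: 1 #
  Seoul: 1 #
  Tokyo: 1 #
  Moscow: 1 #

Most common: Cairo (4 times)

Cairo (4 times)


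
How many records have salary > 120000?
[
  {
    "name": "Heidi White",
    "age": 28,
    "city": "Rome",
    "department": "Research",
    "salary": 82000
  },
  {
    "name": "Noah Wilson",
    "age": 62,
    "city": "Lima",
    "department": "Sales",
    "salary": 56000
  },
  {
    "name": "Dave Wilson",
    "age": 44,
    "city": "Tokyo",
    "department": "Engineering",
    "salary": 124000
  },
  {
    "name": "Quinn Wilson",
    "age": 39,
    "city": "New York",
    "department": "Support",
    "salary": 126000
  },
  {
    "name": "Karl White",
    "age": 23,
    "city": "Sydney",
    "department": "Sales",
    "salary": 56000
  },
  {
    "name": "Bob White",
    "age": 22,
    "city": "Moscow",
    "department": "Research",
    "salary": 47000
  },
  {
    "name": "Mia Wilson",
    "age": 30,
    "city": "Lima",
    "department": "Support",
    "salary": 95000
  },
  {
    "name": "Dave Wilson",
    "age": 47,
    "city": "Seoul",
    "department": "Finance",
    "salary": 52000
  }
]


Data: 8 records
Condition: salary > 120000

Checking each record:
  Heidi White: 82000
  Noah Wilson: 56000
  Dave Wilson: 124000 MATCH
  Quinn Wilson: 126000 MATCH
  Karl White: 56000
  Bob White: 47000
  Mia Wilson: 95000
  Dave Wilson: 52000

Count: 2

2


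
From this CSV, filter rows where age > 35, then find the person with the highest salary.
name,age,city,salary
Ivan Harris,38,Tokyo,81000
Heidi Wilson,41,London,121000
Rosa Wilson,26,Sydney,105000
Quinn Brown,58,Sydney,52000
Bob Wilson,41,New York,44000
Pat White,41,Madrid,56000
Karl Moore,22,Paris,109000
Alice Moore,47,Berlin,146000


Filter: age > 35
Sort by: salary (descending)

Filtered records (6):
  Alice Moore, age 47, salary $146000
  Heidi Wilson, age 41, salary $121000
  Ivan Harris, age 38, salary $81000
  Pat White, age 41, salary $56000
  Quinn Brown, age 58, salary $52000
  Bob Wilson, age 41, salary $44000

Highest salary: Alice Moore ($146000)

Alice Moore


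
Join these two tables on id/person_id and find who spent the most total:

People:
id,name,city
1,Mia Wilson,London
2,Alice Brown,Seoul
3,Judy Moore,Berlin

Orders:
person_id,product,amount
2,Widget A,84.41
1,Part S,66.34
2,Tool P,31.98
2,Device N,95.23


Join on: people.id = orders.person_id

Joined rows:
  Alice Brown (Seoul) bought Widget A for $84.41
  Mia Wilson (London) bought Part S for $66.34
  Alice Brown (Seoul) bought Tool P for $31.98
  Alice Brown (Seoul) bought Device N for $95.23

Total per person:
  Alice Brown: $211.62
  Mia Wilson: $66.34

Top spender: Alice Brown ($211.62)

Alice Brown ($211.62)


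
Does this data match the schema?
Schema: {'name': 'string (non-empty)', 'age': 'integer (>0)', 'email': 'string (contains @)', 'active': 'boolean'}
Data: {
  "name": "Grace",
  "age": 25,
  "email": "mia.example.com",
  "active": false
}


Validating each field against schema:
  name: OK (non-empty string)
  age: OK (positive integer)
  email: FAIL ("mia.example.com" does not contain @)
  active: OK (boolean)

Result: INVALID (1 error: email)

INVALID (1 error: email)


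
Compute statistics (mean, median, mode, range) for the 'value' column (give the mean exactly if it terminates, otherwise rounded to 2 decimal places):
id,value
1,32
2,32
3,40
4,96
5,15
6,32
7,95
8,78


Data: [32, 32, 40, 96, 15, 32, 95, 78]
Count: 8
Sum: 420
Mean: 420/8 = 52.5
Sorted: [15, 32, 32, 32, 40, 78, 95, 96]
Median: 36.0
Mode: 32 (3 times)
Range: 96 - 15 = 81
Min: 15, Max: 96

mean=52.5, median=36.0, mode=32, range=81


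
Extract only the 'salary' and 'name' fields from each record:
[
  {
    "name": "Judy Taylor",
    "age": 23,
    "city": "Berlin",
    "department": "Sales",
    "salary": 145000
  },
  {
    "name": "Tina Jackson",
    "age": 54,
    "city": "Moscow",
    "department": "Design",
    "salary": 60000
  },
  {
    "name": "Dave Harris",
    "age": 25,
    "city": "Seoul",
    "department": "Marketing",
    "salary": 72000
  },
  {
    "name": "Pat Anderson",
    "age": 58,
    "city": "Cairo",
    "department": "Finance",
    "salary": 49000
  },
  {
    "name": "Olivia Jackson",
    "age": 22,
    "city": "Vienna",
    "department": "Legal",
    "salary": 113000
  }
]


Original: 5 records with fields: name, age, city, department, salary
Keep: ['salary', 'name']
Drop: ['age', 'city', 'department']
Result: 5 records, 2 fields each

[
  {
    "salary": 145000,
    "name": "Judy Taylor"
  },
  {
    "salary": 60000,
    "name": "Tina Jackson"
  },
  {
    "salary": 72000,
    "name": "Dave Harris"
  },
  {
    "salary": 49000,
    "name": "Pat Anderson"
  },
  {
    "salary": 113000,
    "name": "Olivia Jackson"
  }
]


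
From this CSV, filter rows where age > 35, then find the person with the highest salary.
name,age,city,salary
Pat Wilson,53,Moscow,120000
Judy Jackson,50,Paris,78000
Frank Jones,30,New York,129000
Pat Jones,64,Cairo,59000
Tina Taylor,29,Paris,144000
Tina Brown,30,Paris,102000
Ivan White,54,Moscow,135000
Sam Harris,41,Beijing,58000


Filter: age > 35
Sort by: salary (descending)

Filtered records (5):
  Ivan White, age 54, salary $135000
  Pat Wilson, age 53, salary $120000
  Judy Jackson, age 50, salary $78000
  Pat Jones, age 64, salary $59000
  Sam Harris, age 41, salary $58000

Highest salary: Ivan White ($135000)

Ivan White


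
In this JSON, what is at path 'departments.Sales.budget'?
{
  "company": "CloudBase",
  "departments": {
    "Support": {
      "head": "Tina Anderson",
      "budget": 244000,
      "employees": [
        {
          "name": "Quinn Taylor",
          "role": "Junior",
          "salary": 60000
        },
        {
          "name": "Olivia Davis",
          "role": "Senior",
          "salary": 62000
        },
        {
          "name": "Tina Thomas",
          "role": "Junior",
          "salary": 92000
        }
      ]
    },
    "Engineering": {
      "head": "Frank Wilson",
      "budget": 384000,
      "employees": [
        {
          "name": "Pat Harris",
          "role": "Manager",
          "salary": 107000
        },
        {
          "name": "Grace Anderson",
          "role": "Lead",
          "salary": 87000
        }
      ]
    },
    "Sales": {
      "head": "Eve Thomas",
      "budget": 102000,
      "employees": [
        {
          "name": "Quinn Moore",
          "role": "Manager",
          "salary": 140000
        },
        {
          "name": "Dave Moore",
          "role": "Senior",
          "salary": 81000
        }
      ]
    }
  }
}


Path: departments.Sales.budget

Navigate:
  -> departments
  -> Sales
  -> budget = 102000

102000


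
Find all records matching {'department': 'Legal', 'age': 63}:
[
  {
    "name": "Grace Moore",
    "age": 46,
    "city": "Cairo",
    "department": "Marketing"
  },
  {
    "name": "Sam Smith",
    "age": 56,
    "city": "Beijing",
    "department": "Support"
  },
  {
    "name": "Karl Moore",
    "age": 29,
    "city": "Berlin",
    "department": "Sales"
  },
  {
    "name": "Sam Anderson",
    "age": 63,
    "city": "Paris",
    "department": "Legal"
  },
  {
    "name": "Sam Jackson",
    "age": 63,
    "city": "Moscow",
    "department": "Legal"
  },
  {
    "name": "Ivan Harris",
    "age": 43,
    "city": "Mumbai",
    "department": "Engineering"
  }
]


Search criteria: {'department': 'Legal', 'age': 63}

Checking 6 records:
  Grace Moore: {department: Marketing, age: 46}
  Sam Smith: {department: Support, age: 56}
  Karl Moore: {department: Sales, age: 29}
  Sam Anderson: {department: Legal, age: 63} <-- MATCH
  Sam Jackson: {department: Legal, age: 63} <-- MATCH
  Ivan Harris: {department: Engineering, age: 43}

Matches: ["Sam Anderson", "Sam Jackson"]

["Sam Anderson", "Sam Jackson"]


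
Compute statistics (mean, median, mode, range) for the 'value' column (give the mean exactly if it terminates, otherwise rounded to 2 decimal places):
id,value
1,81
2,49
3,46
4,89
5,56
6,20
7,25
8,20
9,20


Data: [81, 49, 46, 89, 56, 20, 25, 20, 20]
Count: 9
Sum: 406
Mean: 406/9 ≈ 45.11 (rounded to 2 decimal places)
Sorted: [20, 20, 20, 25, 46, 49, 56, 81, 89]
Median: 46.0
Mode: 20 (3 times)
Range: 89 - 20 = 69
Min: 20, Max: 89

mean≈45.11, median=46.0, mode=20, range=69


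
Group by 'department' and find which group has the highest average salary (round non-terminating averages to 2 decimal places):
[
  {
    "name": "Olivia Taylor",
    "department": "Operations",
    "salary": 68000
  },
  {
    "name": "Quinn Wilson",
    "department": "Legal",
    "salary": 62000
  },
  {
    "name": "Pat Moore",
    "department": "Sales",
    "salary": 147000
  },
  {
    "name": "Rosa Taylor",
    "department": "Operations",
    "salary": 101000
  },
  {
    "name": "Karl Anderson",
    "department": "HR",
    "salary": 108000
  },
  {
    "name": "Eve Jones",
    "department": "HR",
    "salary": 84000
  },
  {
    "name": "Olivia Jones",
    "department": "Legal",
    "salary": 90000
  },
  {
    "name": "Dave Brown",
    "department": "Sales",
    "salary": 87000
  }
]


Group by: department

Groups:
  HR: 2 people, avg salary = 192000/2 = $96000
  Legal: 2 people, avg salary = 152000/2 = $76000
  Operations: 2 people, avg salary = 169000/2 = $84500
  Sales: 2 people, avg salary = 234000/2 = $117000

Highest average salary: Sales ($117000)

Sales ($117000)


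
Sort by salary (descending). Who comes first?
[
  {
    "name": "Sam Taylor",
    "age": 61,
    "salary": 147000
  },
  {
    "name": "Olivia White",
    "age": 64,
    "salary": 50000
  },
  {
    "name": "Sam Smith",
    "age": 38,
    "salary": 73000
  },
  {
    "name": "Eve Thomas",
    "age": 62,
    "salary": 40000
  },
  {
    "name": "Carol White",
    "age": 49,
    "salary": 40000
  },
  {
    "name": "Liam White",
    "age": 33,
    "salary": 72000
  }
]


Sort by: salary (descending)

Sorted order:
  1. Sam Taylor (salary = 147000)
  2. Sam Smith (salary = 73000)
  3. Liam White (salary = 72000)
  4. Olivia White (salary = 50000)
  5. Eve Thomas (salary = 40000)
  6. Carol White (salary = 40000)

First: Sam Taylor

Sam Taylor


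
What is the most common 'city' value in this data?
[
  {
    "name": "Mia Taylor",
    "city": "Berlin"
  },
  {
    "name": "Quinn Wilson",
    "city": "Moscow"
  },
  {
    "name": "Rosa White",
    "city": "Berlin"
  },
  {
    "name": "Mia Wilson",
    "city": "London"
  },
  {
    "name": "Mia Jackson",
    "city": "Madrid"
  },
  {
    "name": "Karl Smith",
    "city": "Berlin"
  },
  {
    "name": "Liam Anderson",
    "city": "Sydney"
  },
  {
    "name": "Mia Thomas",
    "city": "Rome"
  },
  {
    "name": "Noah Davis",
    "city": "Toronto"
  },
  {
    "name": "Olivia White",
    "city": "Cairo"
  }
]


Counting 'city' values across 10 records:

  Berlin: 3 ###
  Moscow: 1 #
  London: 1 #
  Madrid: 1 #
  Sydney: 1 #
  Rome: 1 #
  Toronto: 1 #
  Cairo: 1 #

Most common: Berlin (3 times)

Berlin (3 times)


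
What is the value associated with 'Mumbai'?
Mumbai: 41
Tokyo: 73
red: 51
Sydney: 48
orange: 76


Looking up key 'Mumbai'
Value: 41

41


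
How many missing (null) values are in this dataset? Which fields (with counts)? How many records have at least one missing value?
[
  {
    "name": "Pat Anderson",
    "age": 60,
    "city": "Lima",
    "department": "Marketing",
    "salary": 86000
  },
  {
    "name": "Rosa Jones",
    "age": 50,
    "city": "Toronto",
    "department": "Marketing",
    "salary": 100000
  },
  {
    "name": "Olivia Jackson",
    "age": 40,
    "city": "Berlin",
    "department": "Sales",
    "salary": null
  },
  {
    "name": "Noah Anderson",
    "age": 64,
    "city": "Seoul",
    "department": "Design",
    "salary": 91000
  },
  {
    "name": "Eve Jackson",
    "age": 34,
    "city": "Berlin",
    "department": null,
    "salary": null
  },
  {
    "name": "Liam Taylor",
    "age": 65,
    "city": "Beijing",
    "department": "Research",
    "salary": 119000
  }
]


Checking for missing (null) values in 6 records:

  Pat Anderson: complete
  Rosa Jones: complete
  Olivia Jackson: salary
  Noah Anderson: complete
  Eve Jackson: department, salary
  Liam Taylor: complete

Per field:
  name: 0 missing
  age: 0 missing
  city: 0 missing
  department: 1 missing
  salary: 2 missing

Total missing values: 3
Records with any missing: 2

3 missing values (department: 1, salary: 2); 2 incomplete records


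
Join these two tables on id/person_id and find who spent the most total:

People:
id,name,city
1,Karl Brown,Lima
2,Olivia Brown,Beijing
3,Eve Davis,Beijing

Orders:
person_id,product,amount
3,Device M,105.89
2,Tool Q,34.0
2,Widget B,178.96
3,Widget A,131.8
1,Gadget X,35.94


Join on: people.id = orders.person_id

Joined rows:
  Eve Davis (Beijing) bought Device M for $105.89
  Olivia Brown (Beijing) bought Tool Q for $34.0
  Olivia Brown (Beijing) bought Widget B for $178.96
  Eve Davis (Beijing) bought Widget A for $131.8
  Karl Brown (Lima) bought Gadget X for $35.94

Total per person:
  Eve Davis: $237.69
  Olivia Brown: $212.96
  Karl Brown: $35.94

Top spender: Eve Davis ($237.69)

Eve Davis ($237.69)


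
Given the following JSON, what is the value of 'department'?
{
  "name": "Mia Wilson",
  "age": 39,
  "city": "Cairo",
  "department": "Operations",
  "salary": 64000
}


Looking up field 'department'
Value: Operations

Operations


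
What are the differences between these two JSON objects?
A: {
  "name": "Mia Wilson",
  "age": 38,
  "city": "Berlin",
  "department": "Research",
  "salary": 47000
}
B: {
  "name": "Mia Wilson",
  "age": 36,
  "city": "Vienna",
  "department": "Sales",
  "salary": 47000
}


Comparing each field (in key order):
  name: same
  age: DIFFERENT
  city: DIFFERENT
  department: DIFFERENT
  salary: same
Differences:
  age: 38 -> 36
  city: Berlin -> Vienna
  department: Research -> Sales

3 field(s) changed

3 changes: age, city, department


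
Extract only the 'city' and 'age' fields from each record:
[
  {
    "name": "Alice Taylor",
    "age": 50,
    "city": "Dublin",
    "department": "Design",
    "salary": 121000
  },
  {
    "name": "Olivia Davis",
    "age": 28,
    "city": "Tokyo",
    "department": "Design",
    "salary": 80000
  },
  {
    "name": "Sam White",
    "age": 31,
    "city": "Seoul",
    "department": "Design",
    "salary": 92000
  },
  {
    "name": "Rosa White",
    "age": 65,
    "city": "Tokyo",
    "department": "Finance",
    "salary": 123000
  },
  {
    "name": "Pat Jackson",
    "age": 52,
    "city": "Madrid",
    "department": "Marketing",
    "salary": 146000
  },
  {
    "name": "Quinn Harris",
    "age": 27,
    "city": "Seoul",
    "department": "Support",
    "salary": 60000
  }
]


Original: 6 records with fields: name, age, city, department, salary
Keep: ['city', 'age']
Drop: ['name', 'department', 'salary']
Result: 6 records, 2 fields each

[
  {
    "city": "Dublin",
    "age": 50
  },
  {
    "city": "Tokyo",
    "age": 28
  },
  {
    "city": "Seoul",
    "age": 31
  },
  {
    "city": "Tokyo",
    "age": 65
  },
  {
    "city": "Madrid",
    "age": 52
  },
  {
    "city": "Seoul",
    "age": 27
  }
]


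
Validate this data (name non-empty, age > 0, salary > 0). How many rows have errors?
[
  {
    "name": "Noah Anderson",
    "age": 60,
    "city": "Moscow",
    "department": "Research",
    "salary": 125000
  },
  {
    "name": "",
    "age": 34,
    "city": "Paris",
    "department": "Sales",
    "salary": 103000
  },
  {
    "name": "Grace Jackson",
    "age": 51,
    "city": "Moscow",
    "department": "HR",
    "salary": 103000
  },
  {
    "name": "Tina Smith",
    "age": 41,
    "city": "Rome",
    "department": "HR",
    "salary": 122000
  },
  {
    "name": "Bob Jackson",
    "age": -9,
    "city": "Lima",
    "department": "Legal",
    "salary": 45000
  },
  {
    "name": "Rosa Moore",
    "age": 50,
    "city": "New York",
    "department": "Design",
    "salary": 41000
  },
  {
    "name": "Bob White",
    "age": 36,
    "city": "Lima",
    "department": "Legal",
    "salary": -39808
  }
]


Validating 7 records:
Rules: name non-empty, age > 0, salary > 0

  Row 1 (Noah Anderson): OK
  Row 2 (???): empty name
  Row 3 (Grace Jackson): OK
  Row 4 (Tina Smith): OK
  Row 5 (Bob Jackson): negative age: -9
  Row 6 (Rosa Moore): OK
  Row 7 (Bob White): negative salary: -39808

Total errors: 3

3 errors


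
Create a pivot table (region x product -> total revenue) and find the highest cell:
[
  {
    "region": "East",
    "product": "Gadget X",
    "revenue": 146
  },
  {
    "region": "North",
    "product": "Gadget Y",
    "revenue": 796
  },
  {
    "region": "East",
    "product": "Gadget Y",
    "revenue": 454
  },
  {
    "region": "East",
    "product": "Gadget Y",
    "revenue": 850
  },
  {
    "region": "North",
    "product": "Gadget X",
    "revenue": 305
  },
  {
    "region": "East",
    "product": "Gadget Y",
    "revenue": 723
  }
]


Pivot: region (rows) x product (columns) -> total revenue

     Gadget X      Gadget Y    
East           146          2027  
North          305           796  

Highest: East / Gadget Y = $2027

East / Gadget Y = $2027


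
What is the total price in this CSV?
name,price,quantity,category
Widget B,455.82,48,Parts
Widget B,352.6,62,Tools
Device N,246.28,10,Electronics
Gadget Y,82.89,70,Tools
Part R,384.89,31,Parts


Computing total price:
Values: [455.82, 352.6, 246.28, 82.89, 384.89]
Sum = 1522.48

1522.48


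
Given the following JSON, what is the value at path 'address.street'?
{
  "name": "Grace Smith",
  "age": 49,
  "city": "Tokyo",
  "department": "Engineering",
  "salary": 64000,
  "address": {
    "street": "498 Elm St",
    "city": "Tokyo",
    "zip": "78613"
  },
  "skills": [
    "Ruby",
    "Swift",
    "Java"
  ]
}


Query: address.street
Path: address -> street
Value: 498 Elm St

498 Elm St


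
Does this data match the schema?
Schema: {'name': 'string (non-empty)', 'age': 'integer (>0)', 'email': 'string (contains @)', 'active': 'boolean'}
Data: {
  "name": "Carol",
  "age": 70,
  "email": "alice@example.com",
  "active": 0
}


Validating each field against schema:
  name: OK (non-empty string)
  age: OK (positive integer)
  email: OK (string with @)
  active: FAIL (0 is not a boolean)

Result: INVALID (1 error: active)

INVALID (1 error: active)


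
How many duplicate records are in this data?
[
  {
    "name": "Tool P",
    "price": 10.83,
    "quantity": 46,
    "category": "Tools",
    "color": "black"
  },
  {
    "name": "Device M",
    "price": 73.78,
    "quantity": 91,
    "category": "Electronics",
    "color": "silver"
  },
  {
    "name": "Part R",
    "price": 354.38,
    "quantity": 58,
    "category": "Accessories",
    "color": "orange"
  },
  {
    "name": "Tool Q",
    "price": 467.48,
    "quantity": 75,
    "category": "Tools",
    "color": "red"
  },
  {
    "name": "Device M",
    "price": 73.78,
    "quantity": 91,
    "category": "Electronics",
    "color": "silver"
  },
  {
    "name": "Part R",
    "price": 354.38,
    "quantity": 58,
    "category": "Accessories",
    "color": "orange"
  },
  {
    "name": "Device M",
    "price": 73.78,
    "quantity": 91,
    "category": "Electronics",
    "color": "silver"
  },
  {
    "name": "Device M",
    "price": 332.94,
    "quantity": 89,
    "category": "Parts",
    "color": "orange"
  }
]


Checking 8 records for duplicates:

  Row 1: Tool P ($10.83, qty 46)
  Row 2: Device M ($73.78, qty 91)
  Row 3: Part R ($354.38, qty 58)
  Row 4: Tool Q ($467.48, qty 75)
  Row 5: Device M ($73.78, qty 91) <-- DUPLICATE
  Row 6: Part R ($354.38, qty 58) <-- DUPLICATE
  Row 7: Device M ($73.78, qty 91) <-- DUPLICATE
  Row 8: Device M ($332.94, qty 89)

Duplicates found: 3
Unique records: 5

3 duplicates, 5 unique


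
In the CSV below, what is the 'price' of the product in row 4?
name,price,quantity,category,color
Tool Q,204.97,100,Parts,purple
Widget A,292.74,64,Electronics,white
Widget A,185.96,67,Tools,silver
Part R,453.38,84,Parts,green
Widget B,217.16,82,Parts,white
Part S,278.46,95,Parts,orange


Query: Row 4 ('Part R'), column 'price'
Value: 453.38

453.38


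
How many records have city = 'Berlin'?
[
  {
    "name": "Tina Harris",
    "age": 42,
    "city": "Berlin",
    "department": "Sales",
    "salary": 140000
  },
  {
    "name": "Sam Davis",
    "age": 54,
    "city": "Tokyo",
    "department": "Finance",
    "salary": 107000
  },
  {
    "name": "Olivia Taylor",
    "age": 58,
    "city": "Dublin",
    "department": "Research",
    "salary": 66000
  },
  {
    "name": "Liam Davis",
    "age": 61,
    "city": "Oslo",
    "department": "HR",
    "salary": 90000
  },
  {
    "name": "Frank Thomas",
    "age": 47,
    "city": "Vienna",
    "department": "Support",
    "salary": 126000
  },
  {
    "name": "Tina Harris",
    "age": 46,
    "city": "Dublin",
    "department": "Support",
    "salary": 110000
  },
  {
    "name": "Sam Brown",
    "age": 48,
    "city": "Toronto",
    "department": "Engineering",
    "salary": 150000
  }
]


Data: 7 records
Condition: city = 'Berlin'

Checking each record:
  Tina Harris: Berlin MATCH
  Sam Davis: Tokyo
  Olivia Taylor: Dublin
  Liam Davis: Oslo
  Frank Thomas: Vienna
  Tina Harris: Dublin
  Sam Brown: Toronto

Count: 1

1


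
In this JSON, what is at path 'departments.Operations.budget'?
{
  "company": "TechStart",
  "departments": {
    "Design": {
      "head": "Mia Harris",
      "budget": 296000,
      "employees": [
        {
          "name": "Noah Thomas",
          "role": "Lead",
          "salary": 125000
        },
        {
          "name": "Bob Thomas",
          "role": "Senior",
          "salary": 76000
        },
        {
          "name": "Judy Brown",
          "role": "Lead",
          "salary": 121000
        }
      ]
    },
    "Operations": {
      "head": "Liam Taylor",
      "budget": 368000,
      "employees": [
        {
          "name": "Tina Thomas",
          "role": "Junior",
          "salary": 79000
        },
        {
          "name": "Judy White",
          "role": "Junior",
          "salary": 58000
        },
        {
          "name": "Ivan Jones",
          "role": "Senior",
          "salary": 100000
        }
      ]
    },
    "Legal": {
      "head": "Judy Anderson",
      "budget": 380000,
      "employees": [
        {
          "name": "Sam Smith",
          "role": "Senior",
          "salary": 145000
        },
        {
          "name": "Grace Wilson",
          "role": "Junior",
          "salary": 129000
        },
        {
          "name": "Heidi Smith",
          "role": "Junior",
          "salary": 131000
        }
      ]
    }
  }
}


Path: departments.Operations.budget

Navigate:
  -> departments
  -> Operations
  -> budget = 368000

368000


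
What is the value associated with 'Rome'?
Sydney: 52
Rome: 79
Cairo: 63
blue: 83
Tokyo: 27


Looking up key 'Rome'
Value: 79

79


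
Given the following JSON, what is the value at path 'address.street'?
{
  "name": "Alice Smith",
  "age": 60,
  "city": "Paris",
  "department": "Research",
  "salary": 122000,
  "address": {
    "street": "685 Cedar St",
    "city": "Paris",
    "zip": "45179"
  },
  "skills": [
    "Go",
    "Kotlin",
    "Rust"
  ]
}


Query: address.street
Path: address -> street
Value: 685 Cedar St

685 Cedar St


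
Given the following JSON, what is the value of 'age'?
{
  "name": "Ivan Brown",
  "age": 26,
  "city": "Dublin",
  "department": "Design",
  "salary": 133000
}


Looking up field 'age'
Value: 26

26


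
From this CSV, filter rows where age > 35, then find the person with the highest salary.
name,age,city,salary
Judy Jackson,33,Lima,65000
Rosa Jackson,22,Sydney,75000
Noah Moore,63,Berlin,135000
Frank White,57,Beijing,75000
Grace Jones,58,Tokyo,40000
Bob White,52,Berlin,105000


Filter: age > 35
Sort by: salary (descending)

Filtered records (4):
  Noah Moore, age 63, salary $135000
  Bob White, age 52, salary $105000
  Frank White, age 57, salary $75000
  Grace Jones, age 58, salary $40000

Highest salary: Noah Moore ($135000)

Noah Moore


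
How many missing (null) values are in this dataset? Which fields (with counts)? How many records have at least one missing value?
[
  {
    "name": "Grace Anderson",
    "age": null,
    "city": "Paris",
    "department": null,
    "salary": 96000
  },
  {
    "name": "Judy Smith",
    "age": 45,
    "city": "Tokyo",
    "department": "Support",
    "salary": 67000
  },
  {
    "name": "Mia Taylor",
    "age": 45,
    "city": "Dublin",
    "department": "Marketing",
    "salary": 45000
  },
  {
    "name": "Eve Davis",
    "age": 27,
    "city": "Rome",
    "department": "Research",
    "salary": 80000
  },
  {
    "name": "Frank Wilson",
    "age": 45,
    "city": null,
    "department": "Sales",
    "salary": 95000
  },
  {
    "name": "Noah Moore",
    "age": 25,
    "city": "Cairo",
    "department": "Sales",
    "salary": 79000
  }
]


Checking for missing (null) values in 6 records:

  Grace Anderson: age, department
  Judy Smith: complete
  Mia Taylor: complete
  Eve Davis: complete
  Frank Wilson: city
  Noah Moore: complete

Per field:
  name: 0 missing
  age: 1 missing
  city: 1 missing
  department: 1 missing
  salary: 0 missing

Total missing values: 3
Records with any missing: 2

3 missing values (age: 1, city: 1, department: 1); 2 incomplete records


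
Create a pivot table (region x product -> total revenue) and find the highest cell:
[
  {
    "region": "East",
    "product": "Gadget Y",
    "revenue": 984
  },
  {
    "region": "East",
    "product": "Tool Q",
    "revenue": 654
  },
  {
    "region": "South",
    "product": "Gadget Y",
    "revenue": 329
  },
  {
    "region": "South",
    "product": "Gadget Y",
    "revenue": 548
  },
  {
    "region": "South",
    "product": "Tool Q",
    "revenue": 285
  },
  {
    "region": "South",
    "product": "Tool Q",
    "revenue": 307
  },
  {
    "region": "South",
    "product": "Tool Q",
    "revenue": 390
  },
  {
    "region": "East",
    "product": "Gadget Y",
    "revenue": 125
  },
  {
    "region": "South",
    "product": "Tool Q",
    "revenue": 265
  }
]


Pivot: region (rows) x product (columns) -> total revenue

     Gadget Y      Tool Q      
East          1109           654  
South          877          1247  

Highest: South / Tool Q = $1247

South / Tool Q = $1247


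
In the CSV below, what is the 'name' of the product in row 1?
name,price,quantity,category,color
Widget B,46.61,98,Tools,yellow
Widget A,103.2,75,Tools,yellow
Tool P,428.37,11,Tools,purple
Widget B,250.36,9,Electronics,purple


Query: Row 1 ('Widget B'), column 'name'
Value: Widget B

Widget B


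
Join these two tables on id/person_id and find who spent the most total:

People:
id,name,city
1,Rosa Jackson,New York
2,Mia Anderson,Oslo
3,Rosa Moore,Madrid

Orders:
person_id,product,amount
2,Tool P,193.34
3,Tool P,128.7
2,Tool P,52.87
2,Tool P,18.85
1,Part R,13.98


Join on: people.id = orders.person_id

Joined rows:
  Mia Anderson (Oslo) bought Tool P for $193.34
  Rosa Moore (Madrid) bought Tool P for $128.7
  Mia Anderson (Oslo) bought Tool P for $52.87
  Mia Anderson (Oslo) bought Tool P for $18.85
  Rosa Jackson (New York) bought Part R for $13.98

Total per person:
  Mia Anderson: $265.06
  Rosa Moore: $128.70
  Rosa Jackson: $13.98

Top spender: Mia Anderson ($265.06)

Mia Anderson ($265.06)


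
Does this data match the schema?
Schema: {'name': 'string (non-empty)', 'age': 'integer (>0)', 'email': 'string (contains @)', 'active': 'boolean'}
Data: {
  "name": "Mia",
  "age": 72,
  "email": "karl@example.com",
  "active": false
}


Validating each field against schema:
  name: OK (non-empty string)
  age: OK (positive integer)
  email: OK (string with @)
  active: OK (boolean)

Result: VALID

VALID


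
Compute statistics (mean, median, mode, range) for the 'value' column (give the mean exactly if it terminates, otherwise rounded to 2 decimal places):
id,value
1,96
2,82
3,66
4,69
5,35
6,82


Data: [96, 82, 66, 69, 35, 82]
Count: 6
Sum: 430
Mean: 430/6 ≈ 71.67 (rounded to 2 decimal places)
Sorted: [35, 66, 69, 82, 82, 96]
Median: 75.5
Mode: 82 (2 times)
Range: 96 - 35 = 61
Min: 35, Max: 96

mean≈71.67, median=75.5, mode=82, range=61


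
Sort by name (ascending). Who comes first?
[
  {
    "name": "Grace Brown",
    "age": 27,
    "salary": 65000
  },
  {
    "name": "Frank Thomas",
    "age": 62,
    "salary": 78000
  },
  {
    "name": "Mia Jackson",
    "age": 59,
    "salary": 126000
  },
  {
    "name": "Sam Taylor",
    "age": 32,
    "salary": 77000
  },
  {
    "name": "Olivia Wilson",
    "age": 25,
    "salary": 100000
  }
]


Sort by: name (ascending)

Sorted order:
  1. Frank Thomas (name = Frank Thomas)
  2. Grace Brown (name = Grace Brown)
  3. Mia Jackson (name = Mia Jackson)
  4. Olivia Wilson (name = Olivia Wilson)
  5. Sam Taylor (name = Sam Taylor)

First: Frank Thomas

Frank Thomas


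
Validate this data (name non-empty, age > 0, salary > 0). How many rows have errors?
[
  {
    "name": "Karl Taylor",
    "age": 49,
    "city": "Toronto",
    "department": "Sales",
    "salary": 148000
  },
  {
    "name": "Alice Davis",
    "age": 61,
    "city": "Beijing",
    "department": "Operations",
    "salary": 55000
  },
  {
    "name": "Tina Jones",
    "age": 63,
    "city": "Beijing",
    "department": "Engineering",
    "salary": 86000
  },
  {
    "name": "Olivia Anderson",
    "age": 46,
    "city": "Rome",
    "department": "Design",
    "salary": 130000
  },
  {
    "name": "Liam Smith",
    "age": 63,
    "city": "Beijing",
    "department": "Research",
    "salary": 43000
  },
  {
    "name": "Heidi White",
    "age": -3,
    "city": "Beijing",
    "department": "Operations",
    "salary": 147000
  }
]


Validating 6 records:
Rules: name non-empty, age > 0, salary > 0

  Row 1 (Karl Taylor): OK
  Row 2 (Alice Davis): OK
  Row 3 (Tina Jones): OK
  Row 4 (Olivia Anderson): OK
  Row 5 (Liam Smith): OK
  Row 6 (Heidi White): negative age: -3

Total errors: 1

1 errors


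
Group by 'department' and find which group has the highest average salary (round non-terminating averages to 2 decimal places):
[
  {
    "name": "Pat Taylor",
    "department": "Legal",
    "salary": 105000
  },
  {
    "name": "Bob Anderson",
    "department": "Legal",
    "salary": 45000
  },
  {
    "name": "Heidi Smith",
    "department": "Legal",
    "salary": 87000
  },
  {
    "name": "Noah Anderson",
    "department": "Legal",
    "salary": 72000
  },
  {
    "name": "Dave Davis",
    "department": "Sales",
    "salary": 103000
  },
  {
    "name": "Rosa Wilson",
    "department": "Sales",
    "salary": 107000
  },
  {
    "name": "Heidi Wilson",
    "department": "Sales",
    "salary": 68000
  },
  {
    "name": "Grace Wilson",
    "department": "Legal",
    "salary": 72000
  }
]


Group by: department

Groups:
  Legal: 5 people, avg salary = 381000/5 = $76200
  Sales: 3 people, avg salary = 278000/3 ≈ $92666.67

Highest average salary: Sales (≈$92666.67)

Sales (≈$92666.67)


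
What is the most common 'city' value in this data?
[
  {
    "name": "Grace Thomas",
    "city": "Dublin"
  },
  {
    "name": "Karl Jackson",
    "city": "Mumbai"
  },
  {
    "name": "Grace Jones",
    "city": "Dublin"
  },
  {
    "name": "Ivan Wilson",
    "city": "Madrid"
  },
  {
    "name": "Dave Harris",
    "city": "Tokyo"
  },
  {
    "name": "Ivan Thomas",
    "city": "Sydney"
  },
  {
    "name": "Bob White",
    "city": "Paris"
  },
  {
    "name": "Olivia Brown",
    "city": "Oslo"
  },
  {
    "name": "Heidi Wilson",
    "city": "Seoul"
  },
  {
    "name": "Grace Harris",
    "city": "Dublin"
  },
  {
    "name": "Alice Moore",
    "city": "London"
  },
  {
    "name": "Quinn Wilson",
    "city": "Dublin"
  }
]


Counting 'city' values across 12 records:

  Dublin: 4 ####
  Mumbai: 1 #
  Madrid: 1 #
  Tokyo: 1 #
  Sydney: 1 #
  Paris: 1 #
  Oslo: 1 #
  Seoul: 1 #
  London: 1 #

Most common: Dublin (4 times)

Dublin (4 times)


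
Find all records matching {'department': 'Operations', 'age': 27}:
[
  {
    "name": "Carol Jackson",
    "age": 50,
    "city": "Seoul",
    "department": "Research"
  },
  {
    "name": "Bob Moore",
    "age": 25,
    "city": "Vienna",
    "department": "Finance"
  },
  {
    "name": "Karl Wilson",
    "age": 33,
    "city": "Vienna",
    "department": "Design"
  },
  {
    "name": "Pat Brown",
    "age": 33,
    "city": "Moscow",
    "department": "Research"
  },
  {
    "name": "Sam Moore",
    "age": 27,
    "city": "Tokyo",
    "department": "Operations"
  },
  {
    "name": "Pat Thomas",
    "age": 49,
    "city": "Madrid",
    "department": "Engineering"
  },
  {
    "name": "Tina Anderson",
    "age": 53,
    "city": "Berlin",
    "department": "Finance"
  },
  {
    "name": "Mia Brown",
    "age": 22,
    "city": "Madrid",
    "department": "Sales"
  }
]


Search criteria: {'department': 'Operations', 'age': 27}

Checking 8 records:
  Carol Jackson: {department: Research, age: 50}
  Bob Moore: {department: Finance, age: 25}
  Karl Wilson: {department: Design, age: 33}
  Pat Brown: {department: Research, age: 33}
  Sam Moore: {department: Operations, age: 27} <-- MATCH
  Pat Thomas: {department: Engineering, age: 49}
  Tina Anderson: {department: Finance, age: 53}
  Mia Brown: {department: Sales, age: 22}

Matches: ["Sam Moore"]

["Sam Moore"]


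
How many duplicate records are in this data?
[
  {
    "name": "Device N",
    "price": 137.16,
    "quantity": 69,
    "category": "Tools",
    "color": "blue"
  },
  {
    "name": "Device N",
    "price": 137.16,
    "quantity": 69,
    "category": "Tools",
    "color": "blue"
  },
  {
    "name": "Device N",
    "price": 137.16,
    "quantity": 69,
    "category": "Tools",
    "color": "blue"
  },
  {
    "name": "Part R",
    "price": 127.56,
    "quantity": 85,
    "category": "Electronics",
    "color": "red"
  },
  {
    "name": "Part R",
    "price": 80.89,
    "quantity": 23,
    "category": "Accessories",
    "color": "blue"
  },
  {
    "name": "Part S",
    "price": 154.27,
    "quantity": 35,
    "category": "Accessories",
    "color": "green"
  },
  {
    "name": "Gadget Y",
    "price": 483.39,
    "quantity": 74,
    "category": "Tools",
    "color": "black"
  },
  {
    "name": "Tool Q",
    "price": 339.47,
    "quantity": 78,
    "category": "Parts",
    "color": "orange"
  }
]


Checking 8 records for duplicates:

  Row 1: Device N ($137.16, qty 69)
  Row 2: Device N ($137.16, qty 69) <-- DUPLICATE
  Row 3: Device N ($137.16, qty 69) <-- DUPLICATE
  Row 4: Part R ($127.56, qty 85)
  Row 5: Part R ($80.89, qty 23)
  Row 6: Part S ($154.27, qty 35)
  Row 7: Gadget Y ($483.39, qty 74)
  Row 8: Tool Q ($339.47, qty 78)

Duplicates found: 2
Unique records: 6

2 duplicates, 6 unique


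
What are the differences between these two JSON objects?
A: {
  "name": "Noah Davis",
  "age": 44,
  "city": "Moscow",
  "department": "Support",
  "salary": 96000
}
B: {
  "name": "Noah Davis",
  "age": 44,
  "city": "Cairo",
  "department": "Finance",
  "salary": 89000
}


Comparing each field (in key order):
  name: same
  age: same
  city: DIFFERENT
  department: DIFFERENT
  salary: DIFFERENT
Differences:
  city: Moscow -> Cairo
  department: Support -> Finance
  salary: 96000 -> 89000

3 field(s) changed

3 changes: city, department, salary


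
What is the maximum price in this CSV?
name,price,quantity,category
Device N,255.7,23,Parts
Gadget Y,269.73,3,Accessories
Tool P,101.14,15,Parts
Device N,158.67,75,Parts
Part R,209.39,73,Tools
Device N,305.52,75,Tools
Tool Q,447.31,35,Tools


Computing maximum price:
Values: [255.7, 269.73, 101.14, 158.67, 209.39, 305.52, 447.31]
Max = 447.31

447.31


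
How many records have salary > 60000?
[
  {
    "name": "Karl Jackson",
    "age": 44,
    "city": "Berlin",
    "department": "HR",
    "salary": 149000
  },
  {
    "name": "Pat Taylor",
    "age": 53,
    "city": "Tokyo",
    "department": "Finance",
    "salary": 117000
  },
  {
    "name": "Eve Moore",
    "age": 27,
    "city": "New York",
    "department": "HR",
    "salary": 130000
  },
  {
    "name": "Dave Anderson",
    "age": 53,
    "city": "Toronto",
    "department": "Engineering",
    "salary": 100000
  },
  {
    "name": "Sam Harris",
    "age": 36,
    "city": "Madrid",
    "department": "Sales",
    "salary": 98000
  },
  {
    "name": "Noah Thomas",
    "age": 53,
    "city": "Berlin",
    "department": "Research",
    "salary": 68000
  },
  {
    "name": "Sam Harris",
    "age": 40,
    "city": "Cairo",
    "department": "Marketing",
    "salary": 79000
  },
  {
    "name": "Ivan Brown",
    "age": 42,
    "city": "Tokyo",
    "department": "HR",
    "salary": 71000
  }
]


Data: 8 records
Condition: salary > 60000

Checking each record:
  Karl Jackson: 149000 MATCH
  Pat Taylor: 117000 MATCH
  Eve Moore: 130000 MATCH
  Dave Anderson: 100000 MATCH
  Sam Harris: 98000 MATCH
  Noah Thomas: 68000 MATCH
  Sam Harris: 79000 MATCH
  Ivan Brown: 71000 MATCH

Count: 8

8


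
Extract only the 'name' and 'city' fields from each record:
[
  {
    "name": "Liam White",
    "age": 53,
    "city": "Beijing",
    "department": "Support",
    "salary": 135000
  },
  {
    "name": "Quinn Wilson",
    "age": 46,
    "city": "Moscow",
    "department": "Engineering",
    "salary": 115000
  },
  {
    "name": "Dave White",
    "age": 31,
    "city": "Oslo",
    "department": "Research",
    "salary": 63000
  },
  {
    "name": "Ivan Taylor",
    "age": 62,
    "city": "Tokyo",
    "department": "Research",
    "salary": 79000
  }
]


Original: 4 records with fields: name, age, city, department, salary
Keep: ['name', 'city']
Drop: ['age', 'department', 'salary']
Result: 4 records, 2 fields each

[
  {
    "name": "Liam White",
    "city": "Beijing"
  },
  {
    "name": "Quinn Wilson",
    "city": "Moscow"
  },
  {
    "name": "Dave White",
    "city": "Oslo"
  },
  {
    "name": "Ivan Taylor",
    "city": "Tokyo"
  }
]
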